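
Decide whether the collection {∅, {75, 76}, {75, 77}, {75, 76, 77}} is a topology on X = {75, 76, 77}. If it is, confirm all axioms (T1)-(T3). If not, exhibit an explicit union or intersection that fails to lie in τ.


τ is NOT a topology on X.

Axiom (T1): ∅ ∈ τ? Yes; X ∈ τ? Yes.
Axiom (T2/T3): check pairwise unions and intersections of members of τ.
Counterexample for (T3): {75, 76} ∩ {75, 77} = {75} ∉ τ. Therefore τ is NOT a topology.


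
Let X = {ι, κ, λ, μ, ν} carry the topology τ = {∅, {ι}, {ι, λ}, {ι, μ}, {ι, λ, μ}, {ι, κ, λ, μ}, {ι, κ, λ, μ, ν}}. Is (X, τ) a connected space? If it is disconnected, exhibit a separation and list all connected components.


(X, τ) is connected.

Find clopen sets (U ∈ τ with X ∖ U ∈ τ):
  U = ∅, X ∖ U = {ι, κ, λ, μ, ν} — both open, so U is clopen.
  U = {ι, κ, λ, μ, ν}, X ∖ U = ∅ — both open, so U is clopen.
Only trivial clopens (∅ and X) exist, so (X, τ) is connected.
Compute connected components by grouping points that agree on all clopens:
  component: {ι, κ, λ, μ, ν}


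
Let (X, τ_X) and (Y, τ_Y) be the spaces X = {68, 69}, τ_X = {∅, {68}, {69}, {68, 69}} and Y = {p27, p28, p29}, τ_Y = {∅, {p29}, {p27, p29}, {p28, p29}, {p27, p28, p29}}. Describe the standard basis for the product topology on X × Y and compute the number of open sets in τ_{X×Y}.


Basis B = {∅ × ∅, {68} × {p29}, {69} × {p29}, {68} × {p27, p29}, {68} × {p28, p29}, {68, 69} × {p29}, {69} × {p27, p29}, {69} × {p28, p29}, {68} × {p27, p28, p29}, {69} × {p27, p28, p29}, {68, 69} × {p27, p29}, {68, 69} × {p28, p29}, {68, 69} × {p27, p28, p29}}; |τ_{X×Y}| = 25.

Enumerate products U × V with U ∈ τ_X, V ∈ τ_Y (deduplicated):
  ∅ × ∅ = {} (∅)
  {68} × {p29} = {(68,p29)}
  {69} × {p29} = {(69,p29)}
  {68} × {p27, p29} = {(68,p27), (68,p29)}
  {68} × {p28, p29} = {(68,p28), (68,p29)}
  {68, 69} × {p29} = {(68,p29), (69,p29)}
  {69} × {p27, p29} = {(69,p27), (69,p29)}
  {69} × {p28, p29} = {(69,p28), (69,p29)}
  {68} × {p27, p28, p29} = {(68,p27), (68,p28), (68,p29)}
  {69} × {p27, p28, p29} = {(69,p27), (69,p28), (69,p29)}
  {68, 69} × {p27, p29} = {(68,p27), (68,p29), (69,p27), (69,p29)}
  {68, 69} × {p28, p29} = {(68,p28), (68,p29), (69,p28), (69,p29)}
  {68, 69} × {p27, p28, p29} = {(68,p27), (68,p28), (68,p29), (69,p27), (69,p28), (69,p29)}
These 13 distinct sets form the basis B.
Close under arbitrary unions to get τ_{X×Y}; counting gives |τ_{X×Y}| = 25.


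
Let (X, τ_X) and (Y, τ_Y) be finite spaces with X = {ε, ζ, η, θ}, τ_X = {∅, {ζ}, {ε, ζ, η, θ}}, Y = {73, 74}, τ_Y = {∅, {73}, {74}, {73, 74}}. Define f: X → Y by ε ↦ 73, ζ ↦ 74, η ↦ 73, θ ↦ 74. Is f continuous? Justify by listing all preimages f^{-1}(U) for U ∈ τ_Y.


f is NOT continuous.

Compute f^{-1}(U) for each U ∈ τ_Y:
  U = ∅: f^{-1}(U) = ∅ ∈ τ_X ✓.
  U = {73}: f^{-1}(U) = {ε, η} ∉ τ_X ✗.
  U = {74}: f^{-1}(U) = {ζ, θ} ∉ τ_X ✗.
  U = {73, 74}: f^{-1}(U) = {ε, ζ, η, θ} ∈ τ_X ✓.
Found U = {73} with f^{-1}(U) = {ε, η} not in τ_X. Therefore f is NOT continuous.


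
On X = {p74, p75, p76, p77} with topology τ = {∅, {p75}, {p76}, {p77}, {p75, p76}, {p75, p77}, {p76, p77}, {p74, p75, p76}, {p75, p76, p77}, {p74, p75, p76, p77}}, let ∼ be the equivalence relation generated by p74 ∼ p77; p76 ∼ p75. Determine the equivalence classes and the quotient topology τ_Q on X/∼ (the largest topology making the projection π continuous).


X/∼ = {[p74=p77], [p75=p76]}; |τ_Q| = 3.

Equivalence classes: [p74=p77], [p75=p76].
Quotient map π: X → X/∼ sends p74 ↦ [p74=p77], p75 ↦ [p75=p76], p76 ↦ [p75=p76], p77 ↦ [p74=p77].
For each subset V ⊆ X/∼, compute π^{-1}(V) ⊆ X and check whether π^{-1}(V) ∈ τ. V is open in τ_Q iff π^{-1}(V) ∈ τ.
  V = {}: π^{-1}(V) = ∅ ∈ τ ✓.
  V = {[p74=p77]}: π^{-1}(V) = {p74, p77} ∉ τ ✗.
  V = {[p75=p76]}: π^{-1}(V) = {p75, p76} ∈ τ ✓.
  V = {[p74=p77], [p75=p76]}: π^{-1}(V) = {p74, p75, p76, p77} ∈ τ ✓.
Open sets in the quotient: τ_Q = {{}, {[p75=p76]}, {[p74=p77], [p75=p76]}} (3 elements).


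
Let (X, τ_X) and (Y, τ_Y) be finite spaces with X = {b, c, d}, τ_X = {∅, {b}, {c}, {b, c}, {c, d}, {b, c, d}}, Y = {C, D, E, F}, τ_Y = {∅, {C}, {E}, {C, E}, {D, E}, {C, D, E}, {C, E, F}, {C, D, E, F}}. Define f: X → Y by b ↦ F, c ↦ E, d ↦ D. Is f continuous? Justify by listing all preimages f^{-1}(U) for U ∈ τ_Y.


f IS continuous.

Compute f^{-1}(U) for each U ∈ τ_Y:
  U = ∅: f^{-1}(U) = ∅ ∈ τ_X ✓.
  U = {C}: f^{-1}(U) = ∅ ∈ τ_X ✓.
  U = {E}: f^{-1}(U) = {c} ∈ τ_X ✓.
  U = {C, E}: f^{-1}(U) = {c} ∈ τ_X ✓.
  U = {D, E}: f^{-1}(U) = {c, d} ∈ τ_X ✓.
  U = {C, D, E}: f^{-1}(U) = {c, d} ∈ τ_X ✓.
  U = {C, E, F}: f^{-1}(U) = {b, c} ∈ τ_X ✓.
  U = {C, D, E, F}: f^{-1}(U) = {b, c, d} ∈ τ_X ✓.
Every preimage lies in τ_X, so f IS continuous.


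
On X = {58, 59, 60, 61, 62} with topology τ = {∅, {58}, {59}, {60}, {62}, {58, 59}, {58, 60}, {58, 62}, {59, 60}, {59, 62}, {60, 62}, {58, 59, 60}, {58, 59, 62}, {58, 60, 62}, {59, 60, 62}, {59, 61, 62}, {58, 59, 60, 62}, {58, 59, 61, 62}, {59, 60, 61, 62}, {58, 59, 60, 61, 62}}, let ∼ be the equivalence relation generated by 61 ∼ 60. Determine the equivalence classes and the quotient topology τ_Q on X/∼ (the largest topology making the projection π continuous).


X/∼ = {[58], [59], [60=61], [62]}; |τ_Q| = 10.

Equivalence classes: [58], [59], [60=61], [62].
Quotient map π: X → X/∼ sends 58 ↦ [58], 59 ↦ [59], 60 ↦ [60=61], 61 ↦ [60=61], 62 ↦ [62].
For each subset V ⊆ X/∼, compute π^{-1}(V) ⊆ X and check whether π^{-1}(V) ∈ τ. V is open in τ_Q iff π^{-1}(V) ∈ τ.
  V = {}: π^{-1}(V) = ∅ ∈ τ ✓.
  V = {[58]}: π^{-1}(V) = {58} ∈ τ ✓.
  V = {[59]}: π^{-1}(V) = {59} ∈ τ ✓.
  V = {[58], [59]}: π^{-1}(V) = {58, 59} ∈ τ ✓.
  V = {[60=61]}: π^{-1}(V) = {60, 61} ∉ τ ✗.
  V = {[58], [60=61]}: π^{-1}(V) = {58, 60, 61} ∉ τ ✗.
  V = {[59], [60=61]}: π^{-1}(V) = {59, 60, 61} ∉ τ ✗.
  V = {[58], [59], [60=61]}: π^{-1}(V) = {58, 59, 60, 61} ∉ τ ✗.
  V = {[62]}: π^{-1}(V) = {62} ∈ τ ✓.
  V = {[58], [62]}: π^{-1}(V) = {58, 62} ∈ τ ✓.
  V = {[59], [62]}: π^{-1}(V) = {59, 62} ∈ τ ✓.
  V = {[58], [59], [62]}: π^{-1}(V) = {58, 59, 62} ∈ τ ✓.
  V = {[60=61], [62]}: π^{-1}(V) = {60, 61, 62} ∉ τ ✗.
  V = {[58], [60=61], [62]}: π^{-1}(V) = {58, 60, 61, 62} ∉ τ ✗.
  V = {[59], [60=61], [62]}: π^{-1}(V) = {59, 60, 61, 62} ∈ τ ✓.
  V = {[58], [59], [60=61], [62]}: π^{-1}(V) = {58, 59, 60, 61, 62} ∈ τ ✓.
Open sets in the quotient: τ_Q = {{}, {[58]}, {[59]}, {[58], [59]}, {[62]}, {[58], [62]}, {[59], [62]}, {[58], [59], [62]}, {[59], [60=61], [62]}, {[58], [59], [60=61], [62]}} (10 elements).


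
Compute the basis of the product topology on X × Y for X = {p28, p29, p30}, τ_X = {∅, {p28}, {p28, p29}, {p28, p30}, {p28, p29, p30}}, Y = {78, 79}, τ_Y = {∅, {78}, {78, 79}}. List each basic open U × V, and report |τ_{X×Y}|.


Basis B = {∅ × ∅, {p28} × {78}, {p28} × {78, 79}, {p28, p29} × {78}, {p28, p30} × {78}, {p28, p29, p30} × {78}, {p28, p29} × {78, 79}, {p28, p30} × {78, 79}, {p28, p29, p30} × {78, 79}}; |τ_{X×Y}| = 14.

Enumerate products U × V with U ∈ τ_X, V ∈ τ_Y (deduplicated):
  ∅ × ∅ = {} (∅)
  {p28} × {78} = {(p28,78)}
  {p28} × {78, 79} = {(p28,78), (p28,79)}
  {p28, p29} × {78} = {(p28,78), (p29,78)}
  {p28, p30} × {78} = {(p28,78), (p30,78)}
  {p28, p29, p30} × {78} = {(p28,78), (p29,78), (p30,78)}
  {p28, p29} × {78, 79} = {(p28,78), (p28,79), (p29,78), (p29,79)}
  {p28, p30} × {78, 79} = {(p28,78), (p28,79), (p30,78), (p30,79)}
  {p28, p29, p30} × {78, 79} = {(p28,78), (p28,79), (p29,78), (p29,79), (p30,78), (p30,79)}
These 9 distinct sets form the basis B.
Close under arbitrary unions to get τ_{X×Y}; counting gives |τ_{X×Y}| = 14.


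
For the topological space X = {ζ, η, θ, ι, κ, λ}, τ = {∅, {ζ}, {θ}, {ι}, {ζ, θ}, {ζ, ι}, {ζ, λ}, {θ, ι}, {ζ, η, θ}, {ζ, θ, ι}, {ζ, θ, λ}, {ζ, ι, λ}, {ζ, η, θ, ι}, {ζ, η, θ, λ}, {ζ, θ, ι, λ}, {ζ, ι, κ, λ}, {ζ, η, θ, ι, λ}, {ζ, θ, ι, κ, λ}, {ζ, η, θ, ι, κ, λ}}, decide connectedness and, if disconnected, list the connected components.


(X, τ) is connected.

Find clopen sets (U ∈ τ with X ∖ U ∈ τ):
  U = ∅, X ∖ U = {ζ, η, θ, ι, κ, λ} — both open, so U is clopen.
  U = {ζ, η, θ, ι, κ, λ}, X ∖ U = ∅ — both open, so U is clopen.
Only trivial clopens (∅ and X) exist, so (X, τ) is connected.
Compute connected components by grouping points that agree on all clopens:
  component: {ζ, η, θ, ι, κ, λ}


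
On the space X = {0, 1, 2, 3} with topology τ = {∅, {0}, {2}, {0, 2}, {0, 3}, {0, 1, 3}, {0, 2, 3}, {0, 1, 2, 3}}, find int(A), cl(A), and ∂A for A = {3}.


int(A) = ∅, cl(A) = {1, 3}, ∂A = {1, 3}.

Closed sets in (X, τ) are complements of opens:
  closed(X, τ) = {∅, {1}, {2}, {1, 2}, {1, 3}, {0, 1, 3}, {1, 2, 3}, {0, 1, 2, 3}}.
int(A) = ⋃ {U ∈ τ : U ⊆ A}. Opens contained in A: ∅.
Taking the union of these: int(A) = ∅.
cl(A) = ⋂ {C closed : A ⊆ C}. Closed sets containing A: {1, 3}, {0, 1, 3}, {1, 2, 3}, {0, 1, 2, 3}.
Intersecting these: cl(A) = {1, 3}.
∂A = cl(A) ∖ int(A) = {1, 3} ∖ ∅ = {1, 3}.


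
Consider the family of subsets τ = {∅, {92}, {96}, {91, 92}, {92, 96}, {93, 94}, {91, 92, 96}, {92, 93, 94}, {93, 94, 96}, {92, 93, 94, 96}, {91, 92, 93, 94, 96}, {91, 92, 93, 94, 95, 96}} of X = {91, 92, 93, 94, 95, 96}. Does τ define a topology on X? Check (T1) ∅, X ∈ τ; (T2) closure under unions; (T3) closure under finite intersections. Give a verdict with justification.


τ is NOT a topology on X.

Axiom (T1): ∅ ∈ τ? Yes; X ∈ τ? Yes.
Axiom (T2/T3): check pairwise unions and intersections of members of τ.
Counterexample for (T2): {91, 92} ∪ {93, 94} = {91, 92, 93, 94} ∉ τ. Therefore τ is NOT a topology.


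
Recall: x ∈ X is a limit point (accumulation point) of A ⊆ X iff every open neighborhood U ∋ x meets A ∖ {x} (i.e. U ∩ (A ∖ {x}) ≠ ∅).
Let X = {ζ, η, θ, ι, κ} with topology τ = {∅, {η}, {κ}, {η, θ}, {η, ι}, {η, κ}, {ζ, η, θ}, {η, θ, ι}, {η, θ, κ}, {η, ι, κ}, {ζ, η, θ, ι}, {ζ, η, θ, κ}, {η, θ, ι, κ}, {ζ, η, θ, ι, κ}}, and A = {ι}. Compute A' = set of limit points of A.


A' = ∅

For each x ∈ X, list the open sets U ∈ τ with x ∈ U, then check whether U ∩ (A ∖ {x}) ≠ ∅ for every such U.
  x = ζ: open {ζ, η, θ} ∋ x has {ζ, η, θ} ∩ (A ∖ {ζ}) = ∅, so x is NOT a limit point.
  x = η: open {η} ∋ x has {η} ∩ (A ∖ {η}) = ∅, so x is NOT a limit point.
  x = θ: open {η, θ} ∋ x has {η, θ} ∩ (A ∖ {θ}) = ∅, so x is NOT a limit point.
  x = ι: open {η, ι} ∋ x has {η, ι} ∩ (A ∖ {ι}) = ∅, so x is NOT a limit point.
  x = κ: open {κ} ∋ x has {κ} ∩ (A ∖ {κ}) = ∅, so x is NOT a limit point.
Collecting: A' = ∅.


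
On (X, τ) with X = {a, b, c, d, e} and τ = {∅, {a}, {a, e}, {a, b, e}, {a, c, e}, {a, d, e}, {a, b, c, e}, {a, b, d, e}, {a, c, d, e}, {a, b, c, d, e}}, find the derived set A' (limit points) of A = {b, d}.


A' = ∅

For each x ∈ X, list the open sets U ∈ τ with x ∈ U, then check whether U ∩ (A ∖ {x}) ≠ ∅ for every such U.
  x = a: open {a} ∋ x has {a} ∩ (A ∖ {a}) = ∅, so x is NOT a limit point.
  x = b: open {a, b, e} ∋ x has {a, b, e} ∩ (A ∖ {b}) = ∅, so x is NOT a limit point.
  x = c: open {a, c, e} ∋ x has {a, c, e} ∩ (A ∖ {c}) = ∅, so x is NOT a limit point.
  x = d: open {a, d, e} ∋ x has {a, d, e} ∩ (A ∖ {d}) = ∅, so x is NOT a limit point.
  x = e: open {a, e} ∋ x has {a, e} ∩ (A ∖ {e}) = ∅, so x is NOT a limit point.
Collecting: A' = ∅.


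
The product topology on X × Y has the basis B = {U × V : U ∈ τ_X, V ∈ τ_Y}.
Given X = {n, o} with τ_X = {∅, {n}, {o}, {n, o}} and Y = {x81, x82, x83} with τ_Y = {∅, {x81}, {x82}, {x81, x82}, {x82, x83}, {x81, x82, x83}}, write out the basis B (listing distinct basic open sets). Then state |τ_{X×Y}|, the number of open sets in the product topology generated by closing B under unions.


Basis B = {∅ × ∅, {n} × {x81}, {n} × {x82}, {o} × {x81}, {o} × {x82}, {n} × {x81, x82}, {n, o} × {x81}, {n} × {x82, x83}, {n, o} × {x82}, {o} × {x81, x82}, {o} × {x82, x83}, {n} × {x81, x82, x83}, {o} × {x81, x82, x83}, {n, o} × {x81, x82}, {n, o} × {x82, x83}, {n, o} × {x81, x82, x83}}; |τ_{X×Y}| = 36.

Enumerate products U × V with U ∈ τ_X, V ∈ τ_Y (deduplicated):
  ∅ × ∅ = {} (∅)
  {n} × {x81} = {(n,x81)}
  {n} × {x82} = {(n,x82)}
  {o} × {x81} = {(o,x81)}
  {o} × {x82} = {(o,x82)}
  {n} × {x81, x82} = {(n,x81), (n,x82)}
  {n, o} × {x81} = {(n,x81), (o,x81)}
  {n} × {x82, x83} = {(n,x82), (n,x83)}
  {n, o} × {x82} = {(n,x82), (o,x82)}
  {o} × {x81, x82} = {(o,x81), (o,x82)}
  {o} × {x82, x83} = {(o,x82), (o,x83)}
  {n} × {x81, x82, x83} = {(n,x81), (n,x82), (n,x83)}
  {o} × {x81, x82, x83} = {(o,x81), (o,x82), (o,x83)}
  {n, o} × {x81, x82} = {(n,x81), (n,x82), (o,x81), (o,x82)}
  {n, o} × {x82, x83} = {(n,x82), (n,x83), (o,x82), (o,x83)}
  {n, o} × {x81, x82, x83} = {(n,x81), (n,x82), (n,x83), (o,x81), (o,x82), (o,x83)}
These 16 distinct sets form the basis B.
Close under arbitrary unions to get τ_{X×Y}; counting gives |τ_{X×Y}| = 36.


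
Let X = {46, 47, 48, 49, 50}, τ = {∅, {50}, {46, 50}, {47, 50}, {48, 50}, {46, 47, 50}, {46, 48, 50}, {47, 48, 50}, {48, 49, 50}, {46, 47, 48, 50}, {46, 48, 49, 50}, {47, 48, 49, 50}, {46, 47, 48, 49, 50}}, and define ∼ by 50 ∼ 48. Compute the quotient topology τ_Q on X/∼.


X/∼ = {[46], [47], [48=50], [49]}; |τ_Q| = 9.

Equivalence classes: [46], [47], [48=50], [49].
Quotient map π: X → X/∼ sends 46 ↦ [46], 47 ↦ [47], 48 ↦ [48=50], 49 ↦ [49], 50 ↦ [48=50].
For each subset V ⊆ X/∼, compute π^{-1}(V) ⊆ X and check whether π^{-1}(V) ∈ τ. V is open in τ_Q iff π^{-1}(V) ∈ τ.
  V = {}: π^{-1}(V) = ∅ ∈ τ ✓.
  V = {[46]}: π^{-1}(V) = {46} ∉ τ ✗.
  V = {[47]}: π^{-1}(V) = {47} ∉ τ ✗.
  V = {[46], [47]}: π^{-1}(V) = {46, 47} ∉ τ ✗.
  V = {[48=50]}: π^{-1}(V) = {48, 50} ∈ τ ✓.
  V = {[46], [48=50]}: π^{-1}(V) = {46, 48, 50} ∈ τ ✓.
  V = {[47], [48=50]}: π^{-1}(V) = {47, 48, 50} ∈ τ ✓.
  V = {[46], [47], [48=50]}: π^{-1}(V) = {46, 47, 48, 50} ∈ τ ✓.
  V = {[49]}: π^{-1}(V) = {49} ∉ τ ✗.
  V = {[46], [49]}: π^{-1}(V) = {46, 49} ∉ τ ✗.
  V = {[47], [49]}: π^{-1}(V) = {47, 49} ∉ τ ✗.
  V = {[46], [47], [49]}: π^{-1}(V) = {46, 47, 49} ∉ τ ✗.
  V = {[48=50], [49]}: π^{-1}(V) = {48, 49, 50} ∈ τ ✓.
  V = {[46], [48=50], [49]}: π^{-1}(V) = {46, 48, 49, 50} ∈ τ ✓.
  V = {[47], [48=50], [49]}: π^{-1}(V) = {47, 48, 49, 50} ∈ τ ✓.
  V = {[46], [47], [48=50], [49]}: π^{-1}(V) = {46, 47, 48, 49, 50} ∈ τ ✓.
Open sets in the quotient: τ_Q = {{}, {[48=50]}, {[46], [48=50]}, {[47], [48=50]}, {[46], [47], [48=50]}, {[48=50], [49]}, {[46], [48=50], [49]}, {[47], [48=50], [49]}, {[46], [47], [48=50], [49]}} (9 elements).


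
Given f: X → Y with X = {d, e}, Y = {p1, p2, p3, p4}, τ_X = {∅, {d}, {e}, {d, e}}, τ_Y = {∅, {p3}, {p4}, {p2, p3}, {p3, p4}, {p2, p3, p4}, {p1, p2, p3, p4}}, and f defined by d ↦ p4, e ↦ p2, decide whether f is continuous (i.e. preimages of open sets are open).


f IS continuous.

Compute f^{-1}(U) for each U ∈ τ_Y:
  U = ∅: f^{-1}(U) = ∅ ∈ τ_X ✓.
  U = {p3}: f^{-1}(U) = ∅ ∈ τ_X ✓.
  U = {p4}: f^{-1}(U) = {d} ∈ τ_X ✓.
  U = {p2, p3}: f^{-1}(U) = {e} ∈ τ_X ✓.
  U = {p3, p4}: f^{-1}(U) = {d} ∈ τ_X ✓.
  U = {p2, p3, p4}: f^{-1}(U) = {d, e} ∈ τ_X ✓.
  U = {p1, p2, p3, p4}: f^{-1}(U) = {d, e} ∈ τ_X ✓.
Every preimage lies in τ_X, so f IS continuous.


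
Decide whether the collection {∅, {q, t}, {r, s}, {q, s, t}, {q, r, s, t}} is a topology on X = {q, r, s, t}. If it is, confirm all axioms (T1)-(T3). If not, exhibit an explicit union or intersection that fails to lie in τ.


τ is NOT a topology on X.

Axiom (T1): ∅ ∈ τ? Yes; X ∈ τ? Yes.
Axiom (T2/T3): check pairwise unions and intersections of members of τ.
Counterexample for (T3): {r, s} ∩ {q, s, t} = {s} ∉ τ. Therefore τ is NOT a topology.


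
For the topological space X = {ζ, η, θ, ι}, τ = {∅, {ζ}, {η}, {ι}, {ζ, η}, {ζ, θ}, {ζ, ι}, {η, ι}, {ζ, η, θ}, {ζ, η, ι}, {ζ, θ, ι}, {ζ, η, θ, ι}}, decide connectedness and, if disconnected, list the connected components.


(X, τ) is disconnected; components = [{η}, {ι}, {ζ, θ}].

Find clopen sets (U ∈ τ with X ∖ U ∈ τ):
  U = ∅, X ∖ U = {ζ, η, θ, ι} — both open, so U is clopen.
  U = {η}, X ∖ U = {ζ, θ, ι} — both open, so U is clopen.
  U = {ι}, X ∖ U = {ζ, η, θ} — both open, so U is clopen.
  U = {ζ, θ}, X ∖ U = {η, ι} — both open, so U is clopen.
  U = {η, ι}, X ∖ U = {ζ, θ} — both open, so U is clopen.
  U = {ζ, η, θ}, X ∖ U = {ι} — both open, so U is clopen.
  U = {ζ, θ, ι}, X ∖ U = {η} — both open, so U is clopen.
  U = {ζ, η, θ, ι}, X ∖ U = ∅ — both open, so U is clopen.
Nontrivial clopen(s) exist: e.g. {η}. So (X, τ) is disconnected.
Compute connected components by grouping points that agree on all clopens:
  component: {η}
  component: {ι}
  component: {ζ, θ}


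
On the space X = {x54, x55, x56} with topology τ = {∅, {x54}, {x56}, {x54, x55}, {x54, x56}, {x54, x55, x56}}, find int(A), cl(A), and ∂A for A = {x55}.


int(A) = ∅, cl(A) = {x55}, ∂A = {x55}.

Closed sets in (X, τ) are complements of opens:
  closed(X, τ) = {∅, {x55}, {x56}, {x54, x55}, {x55, x56}, {x54, x55, x56}}.
int(A) = ⋃ {U ∈ τ : U ⊆ A}. Opens contained in A: ∅.
Taking the union of these: int(A) = ∅.
cl(A) = ⋂ {C closed : A ⊆ C}. Closed sets containing A: {x55}, {x54, x55}, {x55, x56}, {x54, x55, x56}.
Intersecting these: cl(A) = {x55}.
∂A = cl(A) ∖ int(A) = {x55} ∖ ∅ = {x55}.


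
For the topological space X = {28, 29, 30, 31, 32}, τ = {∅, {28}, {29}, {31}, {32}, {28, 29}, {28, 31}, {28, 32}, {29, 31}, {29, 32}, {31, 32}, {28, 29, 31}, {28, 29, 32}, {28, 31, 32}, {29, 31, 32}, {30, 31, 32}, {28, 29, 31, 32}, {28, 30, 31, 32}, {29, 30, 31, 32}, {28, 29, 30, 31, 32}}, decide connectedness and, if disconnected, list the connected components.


(X, τ) is disconnected; components = [{28}, {29}, {30, 31, 32}].

Find clopen sets (U ∈ τ with X ∖ U ∈ τ):
  U = ∅, X ∖ U = {28, 29, 30, 31, 32} — both open, so U is clopen.
  U = {28}, X ∖ U = {29, 30, 31, 32} — both open, so U is clopen.
  U = {29}, X ∖ U = {28, 30, 31, 32} — both open, so U is clopen.
  U = {28, 29}, X ∖ U = {30, 31, 32} — both open, so U is clopen.
  U = {30, 31, 32}, X ∖ U = {28, 29} — both open, so U is clopen.
  U = {28, 30, 31, 32}, X ∖ U = {29} — both open, so U is clopen.
  U = {29, 30, 31, 32}, X ∖ U = {28} — both open, so U is clopen.
  U = {28, 29, 30, 31, 32}, X ∖ U = ∅ — both open, so U is clopen.
Nontrivial clopen(s) exist: e.g. {28}. So (X, τ) is disconnected.
Compute connected components by grouping points that agree on all clopens:
  component: {28}
  component: {29}
  component: {30, 31, 32}


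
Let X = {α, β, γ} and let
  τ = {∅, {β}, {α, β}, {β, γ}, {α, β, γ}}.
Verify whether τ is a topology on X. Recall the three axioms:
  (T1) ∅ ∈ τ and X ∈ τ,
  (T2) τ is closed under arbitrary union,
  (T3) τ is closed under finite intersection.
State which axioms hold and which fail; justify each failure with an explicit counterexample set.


τ IS a topology on X.

Axiom (T1): ∅ ∈ τ? Yes; X ∈ τ? Yes.
Axiom (T2/T3): check pairwise unions and intersections of members of τ.
All pairwise intersections and unions checked — each lies in τ. Therefore τ satisfies (T1), (T2), (T3): it IS a topology on X.


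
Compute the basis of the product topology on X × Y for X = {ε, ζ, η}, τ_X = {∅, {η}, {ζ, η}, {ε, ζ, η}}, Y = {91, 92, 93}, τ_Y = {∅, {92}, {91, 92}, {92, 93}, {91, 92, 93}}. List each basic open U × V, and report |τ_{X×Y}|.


Basis B = {∅ × ∅, {η} × {92}, {ζ, η} × {92}, {η} × {91, 92}, {η} × {92, 93}, {ε, ζ, η} × {92}, {η} × {91, 92, 93}, {ζ, η} × {91, 92}, {ζ, η} × {92, 93}, {ε, ζ, η} × {91, 92}, {ε, ζ, η} × {92, 93}, {ζ, η} × {91, 92, 93}, {ε, ζ, η} × {91, 92, 93}}; |τ_{X×Y}| = 30.

Enumerate products U × V with U ∈ τ_X, V ∈ τ_Y (deduplicated):
  ∅ × ∅ = {} (∅)
  {η} × {92} = {(η,92)}
  {ζ, η} × {92} = {(ζ,92), (η,92)}
  {η} × {91, 92} = {(η,91), (η,92)}
  {η} × {92, 93} = {(η,92), (η,93)}
  {ε, ζ, η} × {92} = {(ε,92), (ζ,92), (η,92)}
  {η} × {91, 92, 93} = {(η,91), (η,92), (η,93)}
  {ζ, η} × {91, 92} = {(ζ,91), (ζ,92), (η,91), (η,92)}
  {ζ, η} × {92, 93} = {(ζ,92), (ζ,93), (η,92), (η,93)}
  {ε, ζ, η} × {91, 92} = {(ε,91), (ε,92), (ζ,91), (ζ,92), (η,91), (η,92)}
  {ε, ζ, η} × {92, 93} = {(ε,92), (ε,93), (ζ,92), (ζ,93), (η,92), (η,93)}
  {ζ, η} × {91, 92, 93} = {(ζ,91), (ζ,92), (ζ,93), (η,91), (η,92), (η,93)}
  {ε, ζ, η} × {91, 92, 93} = {(ε,91), (ε,92), (ε,93), (ζ,91), (ζ,92), (ζ,93), (η,91), (η,92), (η,93)}
These 13 distinct sets form the basis B.
Close under arbitrary unions to get τ_{X×Y}; counting gives |τ_{X×Y}| = 30.


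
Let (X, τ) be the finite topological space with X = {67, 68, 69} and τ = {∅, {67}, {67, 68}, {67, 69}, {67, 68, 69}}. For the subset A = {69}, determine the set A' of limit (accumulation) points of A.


A' = ∅

For each x ∈ X, list the open sets U ∈ τ with x ∈ U, then check whether U ∩ (A ∖ {x}) ≠ ∅ for every such U.
  x = 67: open {67} ∋ x has {67} ∩ (A ∖ {67}) = ∅, so x is NOT a limit point.
  x = 68: open {67, 68} ∋ x has {67, 68} ∩ (A ∖ {68}) = ∅, so x is NOT a limit point.
  x = 69: open {67, 69} ∋ x has {67, 69} ∩ (A ∖ {69}) = ∅, so x is NOT a limit point.
Collecting: A' = ∅.


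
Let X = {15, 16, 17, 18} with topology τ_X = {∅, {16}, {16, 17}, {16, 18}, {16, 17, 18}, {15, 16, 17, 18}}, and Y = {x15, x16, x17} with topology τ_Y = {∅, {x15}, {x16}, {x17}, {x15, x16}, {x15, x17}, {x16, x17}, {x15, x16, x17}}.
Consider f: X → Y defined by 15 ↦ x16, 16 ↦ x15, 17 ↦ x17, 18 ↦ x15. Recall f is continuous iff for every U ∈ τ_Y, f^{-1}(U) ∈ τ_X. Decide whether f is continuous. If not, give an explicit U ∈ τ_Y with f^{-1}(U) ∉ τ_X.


f is NOT continuous.

Compute f^{-1}(U) for each U ∈ τ_Y:
  U = ∅: f^{-1}(U) = ∅ ∈ τ_X ✓.
  U = {x15}: f^{-1}(U) = {16, 18} ∈ τ_X ✓.
  U = {x16}: f^{-1}(U) = {15} ∉ τ_X ✗.
  U = {x17}: f^{-1}(U) = {17} ∉ τ_X ✗.
  U = {x15, x16}: f^{-1}(U) = {15, 16, 18} ∉ τ_X ✗.
  U = {x15, x17}: f^{-1}(U) = {16, 17, 18} ∈ τ_X ✓.
  U = {x16, x17}: f^{-1}(U) = {15, 17} ∉ τ_X ✗.
  U = {x15, x16, x17}: f^{-1}(U) = {15, 16, 17, 18} ∈ τ_X ✓.
Found U = {x16} with f^{-1}(U) = {15} not in τ_X. Therefore f is NOT continuous.


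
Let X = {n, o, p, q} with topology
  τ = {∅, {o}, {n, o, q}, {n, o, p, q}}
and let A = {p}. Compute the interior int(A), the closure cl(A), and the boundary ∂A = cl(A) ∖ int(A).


int(A) = ∅, cl(A) = {p}, ∂A = {p}.

Closed sets in (X, τ) are complements of opens:
  closed(X, τ) = {∅, {p}, {n, p, q}, {n, o, p, q}}.
int(A) = ⋃ {U ∈ τ : U ⊆ A}. Opens contained in A: ∅.
Taking the union of these: int(A) = ∅.
cl(A) = ⋂ {C closed : A ⊆ C}. Closed sets containing A: {p}, {n, p, q}, {n, o, p, q}.
Intersecting these: cl(A) = {p}.
∂A = cl(A) ∖ int(A) = {p} ∖ ∅ = {p}.


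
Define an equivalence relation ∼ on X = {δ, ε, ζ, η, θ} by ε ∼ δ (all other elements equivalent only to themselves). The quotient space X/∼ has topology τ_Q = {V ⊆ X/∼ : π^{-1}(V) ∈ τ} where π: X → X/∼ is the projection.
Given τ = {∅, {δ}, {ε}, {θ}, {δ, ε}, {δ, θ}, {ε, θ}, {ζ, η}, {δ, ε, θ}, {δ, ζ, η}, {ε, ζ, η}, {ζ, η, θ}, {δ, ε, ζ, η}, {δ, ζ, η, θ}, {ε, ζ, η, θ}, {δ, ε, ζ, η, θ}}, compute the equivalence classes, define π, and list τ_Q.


X/∼ = {[δ=ε], [ζ], [η], [θ]}; |τ_Q| = 8.

Equivalence classes: [δ=ε], [ζ], [η], [θ].
Quotient map π: X → X/∼ sends δ ↦ [δ=ε], ε ↦ [δ=ε], ζ ↦ [ζ], η ↦ [η], θ ↦ [θ].
For each subset V ⊆ X/∼, compute π^{-1}(V) ⊆ X and check whether π^{-1}(V) ∈ τ. V is open in τ_Q iff π^{-1}(V) ∈ τ.
  V = {}: π^{-1}(V) = ∅ ∈ τ ✓.
  V = {[δ=ε]}: π^{-1}(V) = {δ, ε} ∈ τ ✓.
  V = {[ζ]}: π^{-1}(V) = {ζ} ∉ τ ✗.
  V = {[δ=ε], [ζ]}: π^{-1}(V) = {δ, ε, ζ} ∉ τ ✗.
  V = {[η]}: π^{-1}(V) = {η} ∉ τ ✗.
  V = {[δ=ε], [η]}: π^{-1}(V) = {δ, ε, η} ∉ τ ✗.
  V = {[ζ], [η]}: π^{-1}(V) = {ζ, η} ∈ τ ✓.
  V = {[δ=ε], [ζ], [η]}: π^{-1}(V) = {δ, ε, ζ, η} ∈ τ ✓.
  V = {[θ]}: π^{-1}(V) = {θ} ∈ τ ✓.
  V = {[δ=ε], [θ]}: π^{-1}(V) = {δ, ε, θ} ∈ τ ✓.
  V = {[ζ], [θ]}: π^{-1}(V) = {ζ, θ} ∉ τ ✗.
  V = {[δ=ε], [ζ], [θ]}: π^{-1}(V) = {δ, ε, ζ, θ} ∉ τ ✗.
  V = {[η], [θ]}: π^{-1}(V) = {η, θ} ∉ τ ✗.
  V = {[δ=ε], [η], [θ]}: π^{-1}(V) = {δ, ε, η, θ} ∉ τ ✗.
  V = {[ζ], [η], [θ]}: π^{-1}(V) = {ζ, η, θ} ∈ τ ✓.
  V = {[δ=ε], [ζ], [η], [θ]}: π^{-1}(V) = {δ, ε, ζ, η, θ} ∈ τ ✓.
Open sets in the quotient: τ_Q = {{}, {[δ=ε]}, {[ζ], [η]}, {[δ=ε], [ζ], [η]}, {[θ]}, {[δ=ε], [θ]}, {[ζ], [η], [θ]}, {[δ=ε], [ζ], [η], [θ]}} (8 elements).


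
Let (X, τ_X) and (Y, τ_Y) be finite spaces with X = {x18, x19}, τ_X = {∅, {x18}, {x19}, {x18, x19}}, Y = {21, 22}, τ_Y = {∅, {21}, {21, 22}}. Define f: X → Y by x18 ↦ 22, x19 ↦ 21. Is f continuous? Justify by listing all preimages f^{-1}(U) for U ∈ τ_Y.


f IS continuous.

Compute f^{-1}(U) for each U ∈ τ_Y:
  U = ∅: f^{-1}(U) = ∅ ∈ τ_X ✓.
  U = {21}: f^{-1}(U) = {x19} ∈ τ_X ✓.
  U = {21, 22}: f^{-1}(U) = {x18, x19} ∈ τ_X ✓.
Every preimage lies in τ_X, so f IS continuous.


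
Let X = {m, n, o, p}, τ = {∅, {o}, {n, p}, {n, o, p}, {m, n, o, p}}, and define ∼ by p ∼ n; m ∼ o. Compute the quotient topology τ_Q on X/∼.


X/∼ = {[m=o], [n=p]}; |τ_Q| = 3.

Equivalence classes: [m=o], [n=p].
Quotient map π: X → X/∼ sends m ↦ [m=o], n ↦ [n=p], o ↦ [m=o], p ↦ [n=p].
For each subset V ⊆ X/∼, compute π^{-1}(V) ⊆ X and check whether π^{-1}(V) ∈ τ. V is open in τ_Q iff π^{-1}(V) ∈ τ.
  V = {}: π^{-1}(V) = ∅ ∈ τ ✓.
  V = {[m=o]}: π^{-1}(V) = {m, o} ∉ τ ✗.
  V = {[n=p]}: π^{-1}(V) = {n, p} ∈ τ ✓.
  V = {[m=o], [n=p]}: π^{-1}(V) = {m, n, o, p} ∈ τ ✓.
Open sets in the quotient: τ_Q = {{}, {[n=p]}, {[m=o], [n=p]}} (3 elements).


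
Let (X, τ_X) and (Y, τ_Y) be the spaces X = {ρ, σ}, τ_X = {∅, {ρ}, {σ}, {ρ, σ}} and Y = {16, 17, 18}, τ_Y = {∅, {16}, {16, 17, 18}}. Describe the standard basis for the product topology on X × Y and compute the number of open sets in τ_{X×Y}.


Basis B = {∅ × ∅, {ρ} × {16}, {σ} × {16}, {ρ, σ} × {16}, {ρ} × {16, 17, 18}, {σ} × {16, 17, 18}, {ρ, σ} × {16, 17, 18}}; |τ_{X×Y}| = 9.

Enumerate products U × V with U ∈ τ_X, V ∈ τ_Y (deduplicated):
  ∅ × ∅ = {} (∅)
  {ρ} × {16} = {(ρ,16)}
  {σ} × {16} = {(σ,16)}
  {ρ, σ} × {16} = {(ρ,16), (σ,16)}
  {ρ} × {16, 17, 18} = {(ρ,16), (ρ,17), (ρ,18)}
  {σ} × {16, 17, 18} = {(σ,16), (σ,17), (σ,18)}
  {ρ, σ} × {16, 17, 18} = {(ρ,16), (ρ,17), (ρ,18), (σ,16), (σ,17), (σ,18)}
These 7 distinct sets form the basis B.
Close under arbitrary unions to get τ_{X×Y}; counting gives |τ_{X×Y}| = 9.


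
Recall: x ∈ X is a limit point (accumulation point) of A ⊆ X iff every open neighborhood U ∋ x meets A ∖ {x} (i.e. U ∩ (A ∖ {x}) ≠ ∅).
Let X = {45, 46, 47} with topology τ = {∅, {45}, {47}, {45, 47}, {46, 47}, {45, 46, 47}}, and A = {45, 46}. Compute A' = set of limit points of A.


A' = ∅

For each x ∈ X, list the open sets U ∈ τ with x ∈ U, then check whether U ∩ (A ∖ {x}) ≠ ∅ for every such U.
  x = 45: open {45} ∋ x has {45} ∩ (A ∖ {45}) = ∅, so x is NOT a limit point.
  x = 46: open {46, 47} ∋ x has {46, 47} ∩ (A ∖ {46}) = ∅, so x is NOT a limit point.
  x = 47: open {47} ∋ x has {47} ∩ (A ∖ {47}) = ∅, so x is NOT a limit point.
Collecting: A' = ∅.


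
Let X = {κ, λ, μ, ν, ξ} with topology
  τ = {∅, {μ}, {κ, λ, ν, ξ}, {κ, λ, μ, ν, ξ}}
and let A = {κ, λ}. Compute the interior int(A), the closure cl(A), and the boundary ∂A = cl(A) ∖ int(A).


int(A) = ∅, cl(A) = {κ, λ, ν, ξ}, ∂A = {κ, λ, ν, ξ}.

Closed sets in (X, τ) are complements of opens:
  closed(X, τ) = {∅, {μ}, {κ, λ, ν, ξ}, {κ, λ, μ, ν, ξ}}.
int(A) = ⋃ {U ∈ τ : U ⊆ A}. Opens contained in A: ∅.
Taking the union of these: int(A) = ∅.
cl(A) = ⋂ {C closed : A ⊆ C}. Closed sets containing A: {κ, λ, ν, ξ}, {κ, λ, μ, ν, ξ}.
Intersecting these: cl(A) = {κ, λ, ν, ξ}.
∂A = cl(A) ∖ int(A) = {κ, λ, ν, ξ} ∖ ∅ = {κ, λ, ν, ξ}.


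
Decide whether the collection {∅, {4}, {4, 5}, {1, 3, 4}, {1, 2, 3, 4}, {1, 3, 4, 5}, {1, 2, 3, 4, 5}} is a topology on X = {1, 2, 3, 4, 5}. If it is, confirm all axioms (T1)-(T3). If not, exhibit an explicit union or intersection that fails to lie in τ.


τ IS a topology on X.

Axiom (T1): ∅ ∈ τ? Yes; X ∈ τ? Yes.
Axiom (T2/T3): check pairwise unions and intersections of members of τ.
All pairwise intersections and unions checked — each lies in τ. Therefore τ satisfies (T1), (T2), (T3): it IS a topology on X.


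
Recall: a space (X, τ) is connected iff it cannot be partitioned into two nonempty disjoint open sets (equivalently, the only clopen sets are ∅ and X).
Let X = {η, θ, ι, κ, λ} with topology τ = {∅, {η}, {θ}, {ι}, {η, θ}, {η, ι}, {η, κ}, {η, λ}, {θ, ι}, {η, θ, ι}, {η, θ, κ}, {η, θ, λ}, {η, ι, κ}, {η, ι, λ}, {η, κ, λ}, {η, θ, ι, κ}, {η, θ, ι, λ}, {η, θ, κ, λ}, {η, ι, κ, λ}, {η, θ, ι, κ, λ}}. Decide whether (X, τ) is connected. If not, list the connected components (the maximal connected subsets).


(X, τ) is disconnected; components = [{θ}, {ι}, {η, κ, λ}].

Find clopen sets (U ∈ τ with X ∖ U ∈ τ):
  U = ∅, X ∖ U = {η, θ, ι, κ, λ} — both open, so U is clopen.
  U = {θ}, X ∖ U = {η, ι, κ, λ} — both open, so U is clopen.
  U = {ι}, X ∖ U = {η, θ, κ, λ} — both open, so U is clopen.
  U = {θ, ι}, X ∖ U = {η, κ, λ} — both open, so U is clopen.
  U = {η, κ, λ}, X ∖ U = {θ, ι} — both open, so U is clopen.
  U = {η, θ, κ, λ}, X ∖ U = {ι} — both open, so U is clopen.
  U = {η, ι, κ, λ}, X ∖ U = {θ} — both open, so U is clopen.
  U = {η, θ, ι, κ, λ}, X ∖ U = ∅ — both open, so U is clopen.
Nontrivial clopen(s) exist: e.g. {η, κ, λ}. So (X, τ) is disconnected.
Compute connected components by grouping points that agree on all clopens:
  component: {θ}
  component: {ι}
  component: {η, κ, λ}


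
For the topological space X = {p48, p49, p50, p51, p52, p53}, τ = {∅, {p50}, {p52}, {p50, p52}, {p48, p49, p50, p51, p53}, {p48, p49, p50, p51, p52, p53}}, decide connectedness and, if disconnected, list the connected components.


(X, τ) is disconnected; components = [{p52}, {p48, p49, p50, p51, p53}].

Find clopen sets (U ∈ τ with X ∖ U ∈ τ):
  U = ∅, X ∖ U = {p48, p49, p50, p51, p52, p53} — both open, so U is clopen.
  U = {p52}, X ∖ U = {p48, p49, p50, p51, p53} — both open, so U is clopen.
  U = {p48, p49, p50, p51, p53}, X ∖ U = {p52} — both open, so U is clopen.
  U = {p48, p49, p50, p51, p52, p53}, X ∖ U = ∅ — both open, so U is clopen.
Nontrivial clopen(s) exist: e.g. {p52}. So (X, τ) is disconnected.
Compute connected components by grouping points that agree on all clopens:
  component: {p52}
  component: {p48, p49, p50, p51, p53}


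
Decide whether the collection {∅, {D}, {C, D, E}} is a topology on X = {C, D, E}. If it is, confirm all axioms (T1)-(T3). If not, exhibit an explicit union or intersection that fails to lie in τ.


τ IS a topology on X.

Axiom (T1): ∅ ∈ τ? Yes; X ∈ τ? Yes.
Axiom (T2/T3): check pairwise unions and intersections of members of τ.
All pairwise intersections and unions checked — each lies in τ. Therefore τ satisfies (T1), (T2), (T3): it IS a topology on X.


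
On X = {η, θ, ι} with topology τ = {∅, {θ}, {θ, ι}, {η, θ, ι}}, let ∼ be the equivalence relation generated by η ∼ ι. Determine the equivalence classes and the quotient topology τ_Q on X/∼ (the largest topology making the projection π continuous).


X/∼ = {[η=ι], [θ]}; |τ_Q| = 3.

Equivalence classes: [η=ι], [θ].
Quotient map π: X → X/∼ sends η ↦ [η=ι], θ ↦ [θ], ι ↦ [η=ι].
For each subset V ⊆ X/∼, compute π^{-1}(V) ⊆ X and check whether π^{-1}(V) ∈ τ. V is open in τ_Q iff π^{-1}(V) ∈ τ.
  V = {}: π^{-1}(V) = ∅ ∈ τ ✓.
  V = {[η=ι]}: π^{-1}(V) = {η, ι} ∉ τ ✗.
  V = {[θ]}: π^{-1}(V) = {θ} ∈ τ ✓.
  V = {[η=ι], [θ]}: π^{-1}(V) = {η, θ, ι} ∈ τ ✓.
Open sets in the quotient: τ_Q = {{}, {[θ]}, {[η=ι], [θ]}} (3 elements).


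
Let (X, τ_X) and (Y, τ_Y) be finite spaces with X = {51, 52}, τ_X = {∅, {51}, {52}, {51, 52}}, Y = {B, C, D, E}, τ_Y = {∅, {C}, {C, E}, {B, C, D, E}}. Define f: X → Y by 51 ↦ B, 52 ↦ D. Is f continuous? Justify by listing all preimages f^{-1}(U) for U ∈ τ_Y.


f IS continuous.

Compute f^{-1}(U) for each U ∈ τ_Y:
  U = ∅: f^{-1}(U) = ∅ ∈ τ_X ✓.
  U = {C}: f^{-1}(U) = ∅ ∈ τ_X ✓.
  U = {C, E}: f^{-1}(U) = ∅ ∈ τ_X ✓.
  U = {B, C, D, E}: f^{-1}(U) = {51, 52} ∈ τ_X ✓.
Every preimage lies in τ_X, so f IS continuous.


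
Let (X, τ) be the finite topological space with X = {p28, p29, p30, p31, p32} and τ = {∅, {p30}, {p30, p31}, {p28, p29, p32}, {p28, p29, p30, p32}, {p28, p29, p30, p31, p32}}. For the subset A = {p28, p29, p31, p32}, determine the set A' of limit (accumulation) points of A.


A' = {p28, p29, p32}

For each x ∈ X, list the open sets U ∈ τ with x ∈ U, then check whether U ∩ (A ∖ {x}) ≠ ∅ for every such U.
  x = p28: opens ∋ x are {p28, p29, p32}, {p28, p29, p30, p32}, {p28, p29, p30, p31, p32}; each meets A ∖ {p28}, so x IS a limit point.
  x = p29: opens ∋ x are {p28, p29, p32}, {p28, p29, p30, p32}, {p28, p29, p30, p31, p32}; each meets A ∖ {p29}, so x IS a limit point.
  x = p30: open {p30} ∋ x has {p30} ∩ (A ∖ {p30}) = ∅, so x is NOT a limit point.
  x = p31: open {p30, p31} ∋ x has {p30, p31} ∩ (A ∖ {p31}) = ∅, so x is NOT a limit point.
  x = p32: opens ∋ x are {p28, p29, p32}, {p28, p29, p30, p32}, {p28, p29, p30, p31, p32}; each meets A ∖ {p32}, so x IS a limit point.
Collecting: A' = {p28, p29, p32}.


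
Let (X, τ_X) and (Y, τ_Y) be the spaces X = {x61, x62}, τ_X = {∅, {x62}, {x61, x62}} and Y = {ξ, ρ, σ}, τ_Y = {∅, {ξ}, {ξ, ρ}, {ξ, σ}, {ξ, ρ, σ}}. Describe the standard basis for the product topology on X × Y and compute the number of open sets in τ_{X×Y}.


Basis B = {∅ × ∅, {x62} × {ξ}, {x61, x62} × {ξ}, {x62} × {ξ, ρ}, {x62} × {ξ, σ}, {x62} × {ξ, ρ, σ}, {x61, x62} × {ξ, ρ}, {x61, x62} × {ξ, σ}, {x61, x62} × {ξ, ρ, σ}}; |τ_{X×Y}| = 14.

Enumerate products U × V with U ∈ τ_X, V ∈ τ_Y (deduplicated):
  ∅ × ∅ = {} (∅)
  {x62} × {ξ} = {(x62,ξ)}
  {x61, x62} × {ξ} = {(x61,ξ), (x62,ξ)}
  {x62} × {ξ, ρ} = {(x62,ξ), (x62,ρ)}
  {x62} × {ξ, σ} = {(x62,ξ), (x62,σ)}
  {x62} × {ξ, ρ, σ} = {(x62,ξ), (x62,ρ), (x62,σ)}
  {x61, x62} × {ξ, ρ} = {(x61,ξ), (x61,ρ), (x62,ξ), (x62,ρ)}
  {x61, x62} × {ξ, σ} = {(x61,ξ), (x61,σ), (x62,ξ), (x62,σ)}
  {x61, x62} × {ξ, ρ, σ} = {(x61,ξ), (x61,ρ), (x61,σ), (x62,ξ), (x62,ρ), (x62,σ)}
These 9 distinct sets form the basis B.
Close under arbitrary unions to get τ_{X×Y}; counting gives |τ_{X×Y}| = 14.


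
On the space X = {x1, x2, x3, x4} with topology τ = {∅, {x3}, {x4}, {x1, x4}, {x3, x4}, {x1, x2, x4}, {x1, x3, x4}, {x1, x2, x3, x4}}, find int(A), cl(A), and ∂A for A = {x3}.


int(A) = {x3}, cl(A) = {x3}, ∂A = ∅.

Closed sets in (X, τ) are complements of opens:
  closed(X, τ) = {∅, {x2}, {x3}, {x1, x2}, {x2, x3}, {x1, x2, x3}, {x1, x2, x4}, {x1, x2, x3, x4}}.
int(A) = ⋃ {U ∈ τ : U ⊆ A}. Opens contained in A: ∅, {x3}.
Taking the union of these: int(A) = {x3}.
cl(A) = ⋂ {C closed : A ⊆ C}. Closed sets containing A: {x3}, {x2, x3}, {x1, x2, x3}, {x1, x2, x3, x4}.
Intersecting these: cl(A) = {x3}.
∂A = cl(A) ∖ int(A) = {x3} ∖ {x3} = ∅.


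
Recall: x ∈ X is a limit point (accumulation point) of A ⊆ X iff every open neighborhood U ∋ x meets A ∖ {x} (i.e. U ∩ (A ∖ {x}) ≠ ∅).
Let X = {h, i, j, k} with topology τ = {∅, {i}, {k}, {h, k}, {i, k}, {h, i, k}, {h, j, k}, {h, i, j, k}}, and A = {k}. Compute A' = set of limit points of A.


A' = {h, j}

For each x ∈ X, list the open sets U ∈ τ with x ∈ U, then check whether U ∩ (A ∖ {x}) ≠ ∅ for every such U.
  x = h: opens ∋ x are {h, k}, {h, i, k}, {h, j, k}, {h, i, j, k}; each meets A ∖ {h}, so x IS a limit point.
  x = i: open {i} ∋ x has {i} ∩ (A ∖ {i}) = ∅, so x is NOT a limit point.
  x = j: opens ∋ x are {h, j, k}, {h, i, j, k}; each meets A ∖ {j}, so x IS a limit point.
  x = k: open {k} ∋ x has {k} ∩ (A ∖ {k}) = ∅, so x is NOT a limit point.
Collecting: A' = {h, j}.


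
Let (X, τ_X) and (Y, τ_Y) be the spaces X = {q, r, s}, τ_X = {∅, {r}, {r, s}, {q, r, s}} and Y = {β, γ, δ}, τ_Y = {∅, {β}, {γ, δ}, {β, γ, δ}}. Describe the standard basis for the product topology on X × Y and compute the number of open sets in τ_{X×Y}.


Basis B = {∅ × ∅, {r} × {β}, {r, s} × {β}, {r} × {γ, δ}, {q, r, s} × {β}, {r} × {β, γ, δ}, {r, s} × {γ, δ}, {q, r, s} × {γ, δ}, {r, s} × {β, γ, δ}, {q, r, s} × {β, γ, δ}}; |τ_{X×Y}| = 16.

Enumerate products U × V with U ∈ τ_X, V ∈ τ_Y (deduplicated):
  ∅ × ∅ = {} (∅)
  {r} × {β} = {(r,β)}
  {r, s} × {β} = {(r,β), (s,β)}
  {r} × {γ, δ} = {(r,γ), (r,δ)}
  {q, r, s} × {β} = {(q,β), (r,β), (s,β)}
  {r} × {β, γ, δ} = {(r,β), (r,γ), (r,δ)}
  {r, s} × {γ, δ} = {(r,γ), (r,δ), (s,γ), (s,δ)}
  {q, r, s} × {γ, δ} = {(q,γ), (q,δ), (r,γ), (r,δ), (s,γ), (s,δ)}
  {r, s} × {β, γ, δ} = {(r,β), (r,γ), (r,δ), (s,β), (s,γ), (s,δ)}
  {q, r, s} × {β, γ, δ} = {(q,β), (q,γ), (q,δ), (r,β), (r,γ), (r,δ), (s,β), (s,γ), (s,δ)}
These 10 distinct sets form the basis B.
Close under arbitrary unions to get τ_{X×Y}; counting gives |τ_{X×Y}| = 16.


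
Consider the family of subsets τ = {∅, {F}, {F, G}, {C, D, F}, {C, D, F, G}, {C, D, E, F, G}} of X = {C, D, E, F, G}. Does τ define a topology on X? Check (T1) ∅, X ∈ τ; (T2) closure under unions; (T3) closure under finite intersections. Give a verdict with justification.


τ IS a topology on X.

Axiom (T1): ∅ ∈ τ? Yes; X ∈ τ? Yes.
Axiom (T2/T3): check pairwise unions and intersections of members of τ.
All pairwise intersections and unions checked — each lies in τ. Therefore τ satisfies (T1), (T2), (T3): it IS a topology on X.


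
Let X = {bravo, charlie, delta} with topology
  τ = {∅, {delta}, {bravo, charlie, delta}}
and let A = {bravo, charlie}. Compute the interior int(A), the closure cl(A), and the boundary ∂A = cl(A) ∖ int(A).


int(A) = ∅, cl(A) = {bravo, charlie}, ∂A = {bravo, charlie}.

Closed sets in (X, τ) are complements of opens:
  closed(X, τ) = {∅, {bravo, charlie}, {bravo, charlie, delta}}.
int(A) = ⋃ {U ∈ τ : U ⊆ A}. Opens contained in A: ∅.
Taking the union of these: int(A) = ∅.
cl(A) = ⋂ {C closed : A ⊆ C}. Closed sets containing A: {bravo, charlie}, {bravo, charlie, delta}.
Intersecting these: cl(A) = {bravo, charlie}.
∂A = cl(A) ∖ int(A) = {bravo, charlie} ∖ ∅ = {bravo, charlie}.
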